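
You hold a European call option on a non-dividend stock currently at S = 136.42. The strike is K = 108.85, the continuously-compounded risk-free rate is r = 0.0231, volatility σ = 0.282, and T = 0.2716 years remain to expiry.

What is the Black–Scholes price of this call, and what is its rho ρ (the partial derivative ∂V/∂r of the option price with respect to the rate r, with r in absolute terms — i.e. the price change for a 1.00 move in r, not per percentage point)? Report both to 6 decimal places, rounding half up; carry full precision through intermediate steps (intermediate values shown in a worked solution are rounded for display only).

price = 28.685951
ρ = 27.436537

σ√T = 0.282·√0.2716 = 0.146965
d₁ = (ln(S/K) + (r+σ²/2)T) / (σ√T) = (ln(136.42/108.85) + (0.0231+0.282²/2)·0.2716) / 0.146965 = (0.225768 + 0.017073) / 0.146965 = 1.652372
d₂ = d₁ − σ√T = 1.652372 − 0.146965 = 1.505407
e^{−rT} = e^{−0.0231·0.2716} = 0.993746
N(d₁) = 0.950771,  N(d₂) = 0.933890
Call price V = S·N(d₁) − K·e^{−rT}·N(d₂) = 129.704130 − 101.018179 = 28.685951
ρ = K·T·e^{−rT}·N(d₂) = 27.436537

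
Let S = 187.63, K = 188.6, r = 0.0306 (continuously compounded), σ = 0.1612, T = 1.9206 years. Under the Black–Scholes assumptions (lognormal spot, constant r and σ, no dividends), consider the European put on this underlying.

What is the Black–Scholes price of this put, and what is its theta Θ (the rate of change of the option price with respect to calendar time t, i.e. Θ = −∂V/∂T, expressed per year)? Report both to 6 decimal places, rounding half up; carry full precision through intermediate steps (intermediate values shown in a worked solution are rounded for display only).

price = 11.818402
Θ = -1.649201

σ√T = 0.1612·√1.9206 = 0.223400
d₁ = (ln(S/K) + (r+σ²/2)T) / (σ√T) = (ln(187.63/188.6) + (0.0306+0.1612²/2)·1.9206) / 0.223400 = (-0.005156 + 0.083724) / 0.223400 = 0.351691
d₂ = d₁ − σ√T = 0.351691 − 0.223400 = 0.128290
e^{−rT} = e^{−0.0306·1.9206} = 0.942923
N(−d₁) = 0.362535,  N(−d₂) = 0.448960
Put price V = K·e^{−rT}·N(−d₂) − S·N(−d₁) = 79.840871 − 68.022469 = 11.818402
φ(d₁) = (1/√(2π))·e^{−d₁²/2} = 0.375018
Θ = −S·φ(d₁)·σ/(2√T) + r·K·e^{−rT}·N(−d₂) = −4.092331 + 2.443131 = -1.649201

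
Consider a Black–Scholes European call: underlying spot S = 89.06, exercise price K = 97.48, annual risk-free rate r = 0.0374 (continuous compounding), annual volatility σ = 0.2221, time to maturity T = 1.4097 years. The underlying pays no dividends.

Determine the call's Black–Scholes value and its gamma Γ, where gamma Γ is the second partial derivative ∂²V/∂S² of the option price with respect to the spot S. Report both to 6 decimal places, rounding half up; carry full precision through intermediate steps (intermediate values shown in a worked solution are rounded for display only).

σ√T = 0.2221·√1.4097 = 0.263701
d₁ = (ln(S/K) + (r+σ²/2)T) / (σ√T) = (ln(89.06/97.48) + (0.0374+0.2221²/2)·1.4097) / 0.263701 = (-0.090337 + 0.087492) / 0.263701 = -0.010789
d₂ = d₁ − σ√T = -0.010789 − 0.263701 = -0.274490
e^{−rT} = e^{−0.0374·1.4097} = 0.948643
N(d₁) = 0.495696,  N(d₂) = 0.391854
Call price V = S·N(d₁) − K·e^{−rT}·N(d₂) = 44.146683 − 36.236204 = 7.910480
φ(d₁) = (1/√(2π))·e^{−d₁²/2} = 0.398919
Γ = φ(d₁) / (S·σ·√T) = 0.016986

price = 7.910480
Γ = 0.016986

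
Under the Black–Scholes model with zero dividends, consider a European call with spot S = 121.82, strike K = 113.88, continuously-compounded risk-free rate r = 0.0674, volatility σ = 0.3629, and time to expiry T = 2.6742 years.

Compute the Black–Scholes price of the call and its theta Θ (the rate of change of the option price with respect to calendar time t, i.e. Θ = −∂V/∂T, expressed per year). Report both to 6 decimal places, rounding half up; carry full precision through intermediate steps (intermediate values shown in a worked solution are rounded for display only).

price = 40.762650
Θ = -7.691442

σ√T = 0.3629·√2.6742 = 0.593450
d₁ = (ln(S/K) + (r+σ²/2)T) / (σ√T) = (ln(121.82/113.88) + (0.0674+0.3629²/2)·2.6742) / 0.593450 = (0.067399 + 0.356332) / 0.593450 = 0.714014
d₂ = d₁ − σ√T = 0.714014 − 0.593450 = 0.120565
e^{−rT} = e^{−0.0674·2.6742} = 0.835069
N(d₁) = 0.762391,  N(d₂) = 0.547982
Call price V = S·N(d₁) − K·e^{−rT}·N(d₂) = 92.874455 − 52.111805 = 40.762650
φ(d₁) = (1/√(2π))·e^{−d₁²/2} = 0.309175
Θ = −S·φ(d₁)·σ/(2√T) − r·K·e^{−rT}·N(d₂) = −4.179106 − 3.512336 = -7.691442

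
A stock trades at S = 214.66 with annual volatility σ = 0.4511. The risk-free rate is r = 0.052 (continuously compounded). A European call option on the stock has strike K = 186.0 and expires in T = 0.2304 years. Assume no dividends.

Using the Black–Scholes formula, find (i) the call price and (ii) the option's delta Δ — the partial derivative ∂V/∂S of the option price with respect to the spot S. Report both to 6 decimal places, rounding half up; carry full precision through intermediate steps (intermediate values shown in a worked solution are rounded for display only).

price = 36.823338
Δ = 0.795440

σ√T = 0.4511·√0.2304 = 0.216528
d₁ = (ln(S/K) + (r+σ²/2)T) / (σ√T) = (ln(214.66/186.0) + (0.052+0.4511²/2)·0.2304) / 0.216528 = (0.143309 + 0.035423) / 0.216528 = 0.825444
d₂ = d₁ − σ√T = 0.825444 − 0.216528 = 0.608916
e^{−rT} = e^{−0.052·0.2304} = 0.988091
N(d₁) = 0.795440,  N(d₂) = 0.728710
Call price V = S·N(d₁) − K·e^{−rT}·N(d₂) = 170.749185 − 133.925847 = 36.823338
Δ = N(d₁) = 0.795440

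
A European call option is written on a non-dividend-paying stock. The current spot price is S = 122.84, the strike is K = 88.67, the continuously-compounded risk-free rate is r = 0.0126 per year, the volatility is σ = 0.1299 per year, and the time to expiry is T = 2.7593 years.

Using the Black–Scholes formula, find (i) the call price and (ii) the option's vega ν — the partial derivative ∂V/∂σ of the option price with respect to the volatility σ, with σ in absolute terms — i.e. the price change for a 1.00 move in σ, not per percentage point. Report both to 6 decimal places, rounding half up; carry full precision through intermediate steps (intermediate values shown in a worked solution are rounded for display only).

σ√T = 0.1299·√2.7593 = 0.215779
d₁ = (ln(S/K) + (r+σ²/2)T) / (σ√T) = (ln(122.84/88.67) + (0.0126+0.1299²/2)·2.7593) / 0.215779 = (0.325961 + 0.058047) / 0.215779 = 1.779640
d₂ = d₁ − σ√T = 1.779640 − 0.215779 = 1.563862
e^{−rT} = e^{−0.0126·2.7593} = 0.965830
N(d₁) = 0.962433,  N(d₂) = 0.941075
Call price V = S·N(d₁) − K·e^{−rT}·N(d₂) = 118.225217 − 80.593818 = 37.631399
φ(d₁) = (1/√(2π))·e^{−d₁²/2} = 0.081880
ν = S·φ(d₁)·√T = 16.707755

price = 37.631399
ν = 16.707755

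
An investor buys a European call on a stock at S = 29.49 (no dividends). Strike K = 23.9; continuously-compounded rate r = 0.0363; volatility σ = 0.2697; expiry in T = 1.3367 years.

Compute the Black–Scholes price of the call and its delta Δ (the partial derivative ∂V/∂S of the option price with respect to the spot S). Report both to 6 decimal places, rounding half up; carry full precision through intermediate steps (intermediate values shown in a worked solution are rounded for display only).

price = 7.636864
Δ = 0.837823

σ√T = 0.2697·√1.3367 = 0.311816
d₁ = (ln(S/K) + (r+σ²/2)T) / (σ√T) = (ln(29.49/23.9) + (0.0363+0.2697²/2)·1.3367) / 0.311816 = (0.210173 + 0.097137) / 0.311816 = 0.985549
d₂ = d₁ − σ√T = 0.985549 − 0.311816 = 0.673733
e^{−rT} = e^{−0.0363·1.3367} = 0.952636
N(d₁) = 0.837823,  N(d₂) = 0.749759
Call price V = S·N(d₁) − K·e^{−rT}·N(d₂) = 24.707390 − 17.070526 = 7.636864
Δ = N(d₁) = 0.837823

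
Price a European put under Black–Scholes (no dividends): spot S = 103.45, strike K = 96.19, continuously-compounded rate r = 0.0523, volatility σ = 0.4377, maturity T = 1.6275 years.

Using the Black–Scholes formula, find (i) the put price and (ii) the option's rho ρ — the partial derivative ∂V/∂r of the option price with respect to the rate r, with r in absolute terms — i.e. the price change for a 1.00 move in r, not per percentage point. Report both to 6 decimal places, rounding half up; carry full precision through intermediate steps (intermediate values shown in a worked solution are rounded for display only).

price = 14.347220
ρ = -71.684102

σ√T = 0.4377·√1.6275 = 0.558389
d₁ = (ln(S/K) + (r+σ²/2)T) / (σ√T) = (ln(103.45/96.19) + (0.0523+0.4377²/2)·1.6275) / 0.558389 = (0.072763 + 0.241018) / 0.558389 = 0.561939
d₂ = d₁ − σ√T = 0.561939 − 0.558389 = 0.003549
e^{−rT} = e^{−0.0523·1.6275} = 0.918404
N(−d₁) = 0.287079,  N(−d₂) = 0.498584
Put price V = K·e^{−rT}·N(−d₂) − S·N(−d₁) = 44.045531 − 29.698311 = 14.347220
ρ = −K·T·e^{−rT}·N(−d₂) = -71.684102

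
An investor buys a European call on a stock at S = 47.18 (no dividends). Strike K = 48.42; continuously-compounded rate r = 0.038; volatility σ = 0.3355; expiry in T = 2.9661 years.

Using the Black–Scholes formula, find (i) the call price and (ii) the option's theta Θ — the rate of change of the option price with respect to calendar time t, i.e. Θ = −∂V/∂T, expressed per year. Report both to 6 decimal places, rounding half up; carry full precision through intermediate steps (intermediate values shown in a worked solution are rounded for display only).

σ√T = 0.3355·√2.9661 = 0.577810
d₁ = (ln(S/K) + (r+σ²/2)T) / (σ√T) = (ln(47.18/48.42) + (0.038+0.3355²/2)·2.9661) / 0.577810 = (-0.025943 + 0.279644) / 0.577810 = 0.439074
d₂ = d₁ − σ√T = 0.439074 − 0.577810 = -0.138737
e^{−rT} = e^{−0.038·2.9661} = 0.893408
N(d₁) = 0.669696,  N(d₂) = 0.444829
Call price V = S·N(d₁) − K·e^{−rT}·N(d₂) = 31.596254 − 19.242781 = 12.353473
φ(d₁) = (1/√(2π))·e^{−d₁²/2} = 0.362282
Θ = −S·φ(d₁)·σ/(2√T) − r·K·e^{−rT}·N(d₂) = −1.664849 − 0.731226 = -2.396074

price = 12.353473
Θ = -2.396074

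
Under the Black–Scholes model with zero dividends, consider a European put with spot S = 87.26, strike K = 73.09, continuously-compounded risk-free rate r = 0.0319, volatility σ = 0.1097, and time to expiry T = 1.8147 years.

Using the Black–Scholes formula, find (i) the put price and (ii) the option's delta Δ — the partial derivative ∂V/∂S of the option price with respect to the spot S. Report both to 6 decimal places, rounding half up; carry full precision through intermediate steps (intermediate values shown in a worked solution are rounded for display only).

price = 0.271737
Δ = -0.047984

σ√T = 0.1097·√1.8147 = 0.147778
d₁ = (ln(S/K) + (r+σ²/2)T) / (σ√T) = (ln(87.26/73.09) + (0.0319+0.1097²/2)·1.8147) / 0.147778 = (0.177201 + 0.068808) / 0.147778 = 1.664721
d₂ = d₁ − σ√T = 1.664721 − 0.147778 = 1.516943
e^{−rT} = e^{−0.0319·1.8147} = 0.943755
N(−d₁) = 0.047984,  N(−d₂) = 0.064641
Put price V = K·e^{−rT}·N(−d₂) − S·N(−d₁) = 4.458843 − 4.187106 = 0.271737
Δ = −N(−d₁) = -0.047984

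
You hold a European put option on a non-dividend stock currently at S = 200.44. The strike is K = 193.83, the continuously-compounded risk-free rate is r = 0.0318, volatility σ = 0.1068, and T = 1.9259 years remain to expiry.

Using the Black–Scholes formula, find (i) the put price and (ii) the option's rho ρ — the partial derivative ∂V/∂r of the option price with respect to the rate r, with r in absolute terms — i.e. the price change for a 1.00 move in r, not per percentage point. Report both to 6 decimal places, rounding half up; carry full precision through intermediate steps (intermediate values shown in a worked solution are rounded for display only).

price = 4.472899
ρ = -100.391098

σ√T = 0.1068·√1.9259 = 0.148214
d₁ = (ln(S/K) + (r+σ²/2)T) / (σ√T) = (ln(200.44/193.83) + (0.0318+0.1068²/2)·1.9259) / 0.148214 = (0.033533 + 0.072227) / 0.148214 = 0.713570
d₂ = d₁ − σ√T = 0.713570 − 0.148214 = 0.565356
e^{−rT} = e^{−0.0318·1.9259} = 0.940594
N(−d₁) = 0.237747,  N(−d₂) = 0.285916
Put price V = K·e^{−rT}·N(−d₂) − S·N(−d₁) = 52.126849 − 47.653950 = 4.472899
ρ = −K·T·e^{−rT}·N(−d₂) = -100.391098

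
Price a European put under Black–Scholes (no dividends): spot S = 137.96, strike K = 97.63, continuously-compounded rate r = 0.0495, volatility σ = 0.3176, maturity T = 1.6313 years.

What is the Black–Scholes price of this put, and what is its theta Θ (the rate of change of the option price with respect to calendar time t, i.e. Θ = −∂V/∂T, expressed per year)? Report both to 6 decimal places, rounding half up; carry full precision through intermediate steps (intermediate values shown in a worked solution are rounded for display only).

price = 3.367104
Θ = -2.233321

σ√T = 0.3176·√1.6313 = 0.405646
d₁ = (ln(S/K) + (r+σ²/2)T) / (σ√T) = (ln(137.96/97.63) + (0.0495+0.3176²/2)·1.6313) / 0.405646 = (0.345779 + 0.163024) / 0.405646 = 1.254302
d₂ = d₁ − σ√T = 1.254302 − 0.405646 = 0.848656
e^{−rT} = e^{−0.0495·1.6313} = 0.922425
N(−d₁) = 0.104866,  N(−d₂) = 0.198036
Put price V = K·e^{−rT}·N(−d₂) − S·N(−d₁) = 17.834442 − 14.467338 = 3.367104
φ(d₁) = (1/√(2π))·e^{−d₁²/2} = 0.181668
Θ = −S·φ(d₁)·σ/(2√T) + r·K·e^{−rT}·N(−d₂) = −3.116126 + 0.882805 = -2.233321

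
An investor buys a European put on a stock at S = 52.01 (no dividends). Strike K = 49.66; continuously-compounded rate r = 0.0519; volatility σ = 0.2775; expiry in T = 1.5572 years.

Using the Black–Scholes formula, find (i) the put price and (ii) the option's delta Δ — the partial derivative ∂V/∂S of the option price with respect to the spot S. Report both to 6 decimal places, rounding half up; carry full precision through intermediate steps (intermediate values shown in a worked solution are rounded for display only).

price = 4.062371
Δ = -0.294581

σ√T = 0.2775·√1.5572 = 0.346286
d₁ = (ln(S/K) + (r+σ²/2)T) / (σ√T) = (ln(52.01/49.66) + (0.0519+0.2775²/2)·1.5572) / 0.346286 = (0.046236 + 0.140776) / 0.346286 = 0.540050
d₂ = d₁ − σ√T = 0.540050 − 0.346286 = 0.193764
e^{−rT} = e^{−0.0519·1.5572} = 0.922361
N(−d₁) = 0.294581,  N(−d₂) = 0.423180
Put price V = K·e^{−rT}·N(−d₂) − S·N(−d₁) = 19.383538 − 15.321166 = 4.062371
Δ = −N(−d₁) = -0.294581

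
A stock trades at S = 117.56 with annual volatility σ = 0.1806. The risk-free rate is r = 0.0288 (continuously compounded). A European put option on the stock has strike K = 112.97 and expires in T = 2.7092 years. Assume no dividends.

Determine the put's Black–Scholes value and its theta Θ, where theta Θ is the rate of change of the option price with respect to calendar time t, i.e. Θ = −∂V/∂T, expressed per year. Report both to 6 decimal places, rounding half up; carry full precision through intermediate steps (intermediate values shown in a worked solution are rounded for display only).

price = 7.592221
Θ = -1.007622

σ√T = 0.1806·√2.7092 = 0.297261
d₁ = (ln(S/K) + (r+σ²/2)T) / (σ√T) = (ln(117.56/112.97) + (0.0288+0.1806²/2)·2.7092) / 0.297261 = (0.039827 + 0.122207) / 0.297261 = 0.545088
d₂ = d₁ − σ√T = 0.545088 − 0.297261 = 0.247827
e^{−rT} = e^{−0.0288·2.7092} = 0.924941
N(−d₁) = 0.292846,  N(−d₂) = 0.402134
Put price V = K·e^{−rT}·N(−d₂) − S·N(−d₁) = 42.019243 − 34.427022 = 7.592221
φ(d₁) = (1/√(2π))·e^{−d₁²/2} = 0.343867
Θ = −S·φ(d₁)·σ/(2√T) + r·K·e^{−rT}·N(−d₂) = −2.217777 + 1.210154 = -1.007622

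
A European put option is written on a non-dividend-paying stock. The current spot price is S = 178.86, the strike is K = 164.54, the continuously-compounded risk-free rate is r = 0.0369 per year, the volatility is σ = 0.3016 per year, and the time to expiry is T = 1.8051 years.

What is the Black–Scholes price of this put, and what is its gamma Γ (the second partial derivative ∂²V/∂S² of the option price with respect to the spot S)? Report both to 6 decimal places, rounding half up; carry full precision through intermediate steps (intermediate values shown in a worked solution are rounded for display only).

price = 16.037538
Γ = 0.004671

σ√T = 0.3016·√1.8051 = 0.405212
d₁ = (ln(S/K) + (r+σ²/2)T) / (σ√T) = (ln(178.86/164.54) + (0.0369+0.3016²/2)·1.8051) / 0.405212 = (0.083450 + 0.148706) / 0.405212 = 0.572926
d₂ = d₁ − σ√T = 0.572926 − 0.405212 = 0.167714
e^{−rT} = e^{−0.0369·1.8051} = 0.935562
N(−d₁) = 0.283348,  N(−d₂) = 0.433404
Put price V = K·e^{−rT}·N(−d₂) − S·N(−d₁) = 66.717082 − 50.679545 = 16.037538
φ(d₁) = (1/√(2π))·e^{−d₁²/2} = 0.338558
Γ = φ(d₁) / (S·σ·√T) = 0.004671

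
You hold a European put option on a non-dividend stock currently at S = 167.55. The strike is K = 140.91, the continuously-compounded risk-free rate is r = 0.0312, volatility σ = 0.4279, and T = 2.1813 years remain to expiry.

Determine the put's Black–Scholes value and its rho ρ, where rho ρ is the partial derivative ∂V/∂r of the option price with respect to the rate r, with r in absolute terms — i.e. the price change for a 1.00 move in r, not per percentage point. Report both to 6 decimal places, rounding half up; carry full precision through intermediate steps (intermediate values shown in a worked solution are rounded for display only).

price = 21.709007
ρ = -136.051508

σ√T = 0.4279·√2.1813 = 0.631975
d₁ = (ln(S/K) + (r+σ²/2)T) / (σ√T) = (ln(167.55/140.91) + (0.0312+0.4279²/2)·2.1813) / 0.631975 = (0.173160 + 0.267753) / 0.631975 = 0.697675
d₂ = d₁ − σ√T = 0.697675 − 0.631975 = 0.065700
e^{−rT} = e^{−0.0312·2.1813} = 0.934208
N(−d₁) = 0.242690,  N(−d₂) = 0.473808
Put price V = K·e^{−rT}·N(−d₂) − S·N(−d₁) = 62.371754 − 40.662747 = 21.709007
ρ = −K·T·e^{−rT}·N(−d₂) = -136.051508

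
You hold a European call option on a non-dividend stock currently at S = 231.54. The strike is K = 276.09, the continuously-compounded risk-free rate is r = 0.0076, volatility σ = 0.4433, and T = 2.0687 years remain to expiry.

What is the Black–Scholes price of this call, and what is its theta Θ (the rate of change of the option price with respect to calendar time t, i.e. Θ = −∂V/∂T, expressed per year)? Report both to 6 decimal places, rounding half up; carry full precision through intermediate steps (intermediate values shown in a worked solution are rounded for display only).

σ√T = 0.4433·√2.0687 = 0.637597
d₁ = (ln(S/K) + (r+σ²/2)T) / (σ√T) = (ln(231.54/276.09) + (0.0076+0.4433²/2)·2.0687) / 0.637597 = (-0.175974 + 0.218987) / 0.637597 = 0.067461
d₂ = d₁ − σ√T = 0.067461 − 0.637597 = -0.570136
e^{−rT} = e^{−0.0076·2.0687} = 0.984401
N(d₁) = 0.526893,  N(d₂) = 0.284293
Call price V = S·N(d₁) − K·e^{−rT}·N(d₂) = 121.996736 − 77.265977 = 44.730759
φ(d₁) = (1/√(2π))·e^{−d₁²/2} = 0.398036
Θ = −S·φ(d₁)·σ/(2√T) − r·K·e^{−rT}·N(d₂) = −14.202567 − 0.587221 = -14.789788

price = 44.730759
Θ = -14.789788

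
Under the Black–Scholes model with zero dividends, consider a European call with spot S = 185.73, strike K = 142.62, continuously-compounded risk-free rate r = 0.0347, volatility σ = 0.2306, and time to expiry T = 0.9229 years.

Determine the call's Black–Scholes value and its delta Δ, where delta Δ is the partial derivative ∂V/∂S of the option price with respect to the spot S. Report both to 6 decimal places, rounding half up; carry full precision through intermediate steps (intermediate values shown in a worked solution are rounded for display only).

σ√T = 0.2306·√0.9229 = 0.221532
d₁ = (ln(S/K) + (r+σ²/2)T) / (σ√T) = (ln(185.73/142.62) + (0.0347+0.2306²/2)·0.9229) / 0.221532 = (0.264110 + 0.056563) / 0.221532 = 1.447525
d₂ = d₁ − σ√T = 1.447525 − 0.221532 = 1.225992
e^{−rT} = e^{−0.0347·0.9229} = 0.968483
N(d₁) = 0.926125,  N(d₂) = 0.889899
Call price V = S·N(d₁) − K·e^{−rT}·N(d₂) = 172.009189 − 122.917338 = 49.091851
Δ = N(d₁) = 0.926125

price = 49.091851
Δ = 0.926125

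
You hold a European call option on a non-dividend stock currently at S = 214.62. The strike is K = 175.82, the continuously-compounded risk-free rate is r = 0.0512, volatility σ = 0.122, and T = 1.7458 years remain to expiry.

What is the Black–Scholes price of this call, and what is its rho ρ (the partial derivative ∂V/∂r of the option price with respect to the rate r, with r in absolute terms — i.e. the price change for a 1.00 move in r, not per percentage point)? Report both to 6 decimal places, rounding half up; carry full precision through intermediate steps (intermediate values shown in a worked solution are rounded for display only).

σ√T = 0.122·√1.7458 = 0.161197
d₁ = (ln(S/K) + (r+σ²/2)T) / (σ√T) = (ln(214.62/175.82) + (0.0512+0.122²/2)·1.7458) / 0.161197 = (0.199408 + 0.102377) / 0.161197 = 1.872153
d₂ = d₁ − σ√T = 1.872153 − 0.161197 = 1.710956
e^{−rT} = e^{−0.0512·1.7458} = 0.914493
N(d₁) = 0.969407,  N(d₂) = 0.956455
Call price V = S·N(d₁) − K·e^{−rT}·N(d₂) = 208.054186 − 153.784860 = 54.269326
ρ = K·T·e^{−rT}·N(d₂) = 268.477609

price = 54.269326
ρ = 268.477609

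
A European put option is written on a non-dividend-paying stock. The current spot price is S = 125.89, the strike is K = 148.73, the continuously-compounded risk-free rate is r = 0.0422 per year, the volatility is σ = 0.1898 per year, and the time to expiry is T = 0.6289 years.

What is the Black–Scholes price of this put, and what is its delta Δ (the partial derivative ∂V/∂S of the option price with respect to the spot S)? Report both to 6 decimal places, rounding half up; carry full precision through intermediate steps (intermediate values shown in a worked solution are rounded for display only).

price = 20.867870
Δ = -0.804026

σ√T = 0.1898·√0.6289 = 0.150518
d₁ = (ln(S/K) + (r+σ²/2)T) / (σ√T) = (ln(125.89/148.73) + (0.0422+0.1898²/2)·0.6289) / 0.150518 = (-0.166724 + 0.037867) / 0.150518 = -0.856091
d₂ = d₁ − σ√T = -0.856091 − 0.150518 = -1.006609
e^{−rT} = e^{−0.0422·0.6289} = 0.973809
N(−d₁) = 0.804026,  N(−d₂) = 0.842939
Put price V = K·e^{−rT}·N(−d₂) − S·N(−d₁) = 122.086750 − 101.218880 = 20.867870
Δ = −N(−d₁) = -0.804026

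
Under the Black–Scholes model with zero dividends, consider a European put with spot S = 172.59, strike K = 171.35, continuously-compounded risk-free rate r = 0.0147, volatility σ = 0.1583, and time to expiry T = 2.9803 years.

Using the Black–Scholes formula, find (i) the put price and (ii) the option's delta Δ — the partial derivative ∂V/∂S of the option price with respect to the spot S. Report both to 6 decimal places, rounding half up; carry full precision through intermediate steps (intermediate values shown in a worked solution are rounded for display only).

price = 14.314867
Δ = -0.373220

σ√T = 0.1583·√2.9803 = 0.273282
d₁ = (ln(S/K) + (r+σ²/2)T) / (σ√T) = (ln(172.59/171.35) + (0.0147+0.1583²/2)·2.9803) / 0.273282 = (0.007211 + 0.081152) / 0.273282 = 0.323338
d₂ = d₁ − σ√T = 0.323338 − 0.273282 = 0.050056
e^{−rT} = e^{−0.0147·2.9803} = 0.957135
N(−d₁) = 0.373220,  N(−d₂) = 0.480039
Put price V = K·e^{−rT}·N(−d₂) − S·N(−d₁) = 78.728826 − 64.413959 = 14.314867
Δ = −N(−d₁) = -0.373220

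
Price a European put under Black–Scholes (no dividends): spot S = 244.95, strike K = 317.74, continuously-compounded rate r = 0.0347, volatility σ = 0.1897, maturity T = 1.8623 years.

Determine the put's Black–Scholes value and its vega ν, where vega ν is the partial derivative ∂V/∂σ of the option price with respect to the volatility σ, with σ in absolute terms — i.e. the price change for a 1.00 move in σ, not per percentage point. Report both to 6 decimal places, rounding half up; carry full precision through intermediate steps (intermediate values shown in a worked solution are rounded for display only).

price = 61.948957
ν = 109.628974

σ√T = 0.1897·√1.8623 = 0.258876
d₁ = (ln(S/K) + (r+σ²/2)T) / (σ√T) = (ln(244.95/317.74) + (0.0347+0.1897²/2)·1.8623) / 0.258876 = (-0.260179 + 0.098130) / 0.258876 = -0.625971
d₂ = d₁ − σ√T = -0.625971 − 0.258876 = -0.884847
e^{−rT} = e^{−0.0347·1.8623} = 0.937422
N(−d₁) = 0.734333,  N(−d₂) = 0.811881
Put price V = K·e^{−rT}·N(−d₂) − S·N(−d₁) = 241.823851 − 179.874894 = 61.948957
φ(d₁) = (1/√(2π))·e^{−d₁²/2} = 0.327962
ν = S·φ(d₁)·√T = 109.628974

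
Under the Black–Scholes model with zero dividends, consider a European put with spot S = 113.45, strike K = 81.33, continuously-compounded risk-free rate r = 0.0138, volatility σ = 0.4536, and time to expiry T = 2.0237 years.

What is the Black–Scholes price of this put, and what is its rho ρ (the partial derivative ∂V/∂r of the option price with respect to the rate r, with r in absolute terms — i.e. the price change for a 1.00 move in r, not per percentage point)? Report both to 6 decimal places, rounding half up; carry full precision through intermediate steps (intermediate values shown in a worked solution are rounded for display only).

price = 10.715665
ρ = -65.068185

σ√T = 0.4536·√2.0237 = 0.645277
d₁ = (ln(S/K) + (r+σ²/2)T) / (σ√T) = (ln(113.45/81.33) + (0.0138+0.4536²/2)·2.0237) / 0.645277 = (0.332847 + 0.236118) / 0.645277 = 0.881738
d₂ = d₁ − σ√T = 0.881738 − 0.645277 = 0.236462
e^{−rT} = e^{−0.0138·2.0237} = 0.972459
N(−d₁) = 0.188959,  N(−d₂) = 0.406537
Put price V = K·e^{−rT}·N(−d₂) − S·N(−d₁) = 32.153079 − 21.437413 = 10.715665
ρ = −K·T·e^{−rT}·N(−d₂) = -65.068185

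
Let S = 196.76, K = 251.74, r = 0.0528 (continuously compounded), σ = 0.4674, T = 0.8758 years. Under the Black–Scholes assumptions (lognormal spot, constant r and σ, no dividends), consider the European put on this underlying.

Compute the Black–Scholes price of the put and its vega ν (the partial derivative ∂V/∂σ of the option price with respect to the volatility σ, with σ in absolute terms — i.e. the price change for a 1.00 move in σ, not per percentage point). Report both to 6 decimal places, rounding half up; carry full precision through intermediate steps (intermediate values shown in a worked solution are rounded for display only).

σ√T = 0.4674·√0.8758 = 0.437412
d₁ = (ln(S/K) + (r+σ²/2)T) / (σ√T) = (ln(196.76/251.74) + (0.0528+0.4674²/2)·0.8758) / 0.437412 = (-0.246412 + 0.141907) / 0.437412 = -0.238916
d₂ = d₁ − σ√T = -0.238916 − 0.437412 = -0.676329
e^{−rT} = e^{−0.0528·0.8758} = 0.954811
N(−d₁) = 0.594415,  N(−d₂) = 0.750584
Put price V = K·e^{−rT}·N(−d₂) − S·N(−d₁) = 180.413413 − 116.957055 = 63.456358
φ(d₁) = (1/√(2π))·e^{−d₁²/2} = 0.387717
ν = S·φ(d₁)·√T = 71.392791

price = 63.456358
ν = 71.392791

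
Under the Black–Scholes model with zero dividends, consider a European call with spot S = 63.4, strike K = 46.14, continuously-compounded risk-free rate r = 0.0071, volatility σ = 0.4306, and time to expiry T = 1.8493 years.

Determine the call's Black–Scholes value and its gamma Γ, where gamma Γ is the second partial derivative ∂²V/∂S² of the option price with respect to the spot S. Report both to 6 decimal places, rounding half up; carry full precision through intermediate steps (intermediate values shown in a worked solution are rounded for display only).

σ√T = 0.4306·√1.8493 = 0.585569
d₁ = (ln(S/K) + (r+σ²/2)T) / (σ√T) = (ln(63.4/46.14) + (0.0071+0.4306²/2)·1.8493) / 0.585569 = (0.317784 + 0.184575) / 0.585569 = 0.857899
d₂ = d₁ − σ√T = 0.857899 − 0.585569 = 0.272331
e^{−rT} = e^{−0.0071·1.8493} = 0.986956
N(d₁) = 0.804526,  N(d₂) = 0.607316
Call price V = S·N(d₁) − K·e^{−rT}·N(d₂) = 51.006948 − 27.656050 = 23.350898
φ(d₁) = (1/√(2π))·e^{−d₁²/2} = 0.276116
Γ = φ(d₁) / (S·σ·√T) = 0.007437

price = 23.350898
Γ = 0.007437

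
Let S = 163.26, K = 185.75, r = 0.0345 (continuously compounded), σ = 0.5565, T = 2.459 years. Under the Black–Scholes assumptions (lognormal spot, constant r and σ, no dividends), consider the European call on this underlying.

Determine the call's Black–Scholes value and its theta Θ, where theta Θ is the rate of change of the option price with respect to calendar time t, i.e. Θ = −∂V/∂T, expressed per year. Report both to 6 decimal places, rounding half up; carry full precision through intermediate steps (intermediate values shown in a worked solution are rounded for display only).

σ√T = 0.5565·√2.459 = 0.872659
d₁ = (ln(S/K) + (r+σ²/2)T) / (σ√T) = (ln(163.26/185.75) + (0.0345+0.5565²/2)·2.459) / 0.872659 = (-0.129058 + 0.465602) / 0.872659 = 0.385654
d₂ = d₁ − σ√T = 0.385654 − 0.872659 = -0.487005
e^{−rT} = e^{−0.0345·2.459} = 0.918663
N(d₁) = 0.650124,  N(d₂) = 0.313128
Call price V = S·N(d₁) − K·e^{−rT}·N(d₂) = 106.139177 − 53.432625 = 52.706552
φ(d₁) = (1/√(2π))·e^{−d₁²/2} = 0.370351
Θ = −S·φ(d₁)·σ/(2√T) − r·K·e^{−rT}·N(d₂) = −10.728763 − 1.843426 = -12.572188

price = 52.706552
Θ = -12.572188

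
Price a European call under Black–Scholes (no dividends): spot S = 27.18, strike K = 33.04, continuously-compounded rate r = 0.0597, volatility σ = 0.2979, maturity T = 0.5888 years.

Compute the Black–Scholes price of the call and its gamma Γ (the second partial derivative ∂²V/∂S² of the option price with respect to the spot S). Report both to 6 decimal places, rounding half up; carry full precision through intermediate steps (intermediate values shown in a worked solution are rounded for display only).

σ√T = 0.2979·√0.5888 = 0.228589
d₁ = (ln(S/K) + (r+σ²/2)T) / (σ√T) = (ln(27.18/33.04) + (0.0597+0.2979²/2)·0.5888) / 0.228589 = (-0.195238 + 0.061278) / 0.228589 = -0.586030
d₂ = d₁ − σ√T = -0.586030 − 0.228589 = -0.814619
e^{−rT} = e^{−0.0597·0.5888} = 0.965459
N(d₁) = 0.278928,  N(d₂) = 0.207645
Call price V = S·N(d₁) − K·e^{−rT}·N(d₂) = 7.581250 − 6.623628 = 0.957622
φ(d₁) = (1/√(2π))·e^{−d₁²/2} = 0.335997
Γ = φ(d₁) / (S·σ·√T) = 0.054079

price = 0.957622
Γ = 0.054079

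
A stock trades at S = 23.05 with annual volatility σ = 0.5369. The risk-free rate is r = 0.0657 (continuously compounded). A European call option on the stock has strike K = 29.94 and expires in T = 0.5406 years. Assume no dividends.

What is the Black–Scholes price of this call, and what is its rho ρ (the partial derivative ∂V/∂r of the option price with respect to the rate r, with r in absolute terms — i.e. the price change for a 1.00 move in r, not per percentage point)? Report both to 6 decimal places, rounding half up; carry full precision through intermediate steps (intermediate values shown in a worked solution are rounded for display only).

σ√T = 0.5369·√0.5406 = 0.394758
d₁ = (ln(S/K) + (r+σ²/2)T) / (σ√T) = (ln(23.05/29.94) + (0.0657+0.5369²/2)·0.5406) / 0.394758 = (-0.261530 + 0.113435) / 0.394758 = -0.375154
d₂ = d₁ − σ√T = -0.375154 − 0.394758 = -0.769912
e^{−rT} = e^{−0.0657·0.5406} = 0.965106
N(d₁) = 0.353773,  N(d₂) = 0.220676
Call price V = S·N(d₁) − K·e^{−rT}·N(d₂) = 8.154470 − 6.376493 = 1.777976
ρ = K·T·e^{−rT}·N(d₂) = 3.447132

price = 1.777976
ρ = 3.447132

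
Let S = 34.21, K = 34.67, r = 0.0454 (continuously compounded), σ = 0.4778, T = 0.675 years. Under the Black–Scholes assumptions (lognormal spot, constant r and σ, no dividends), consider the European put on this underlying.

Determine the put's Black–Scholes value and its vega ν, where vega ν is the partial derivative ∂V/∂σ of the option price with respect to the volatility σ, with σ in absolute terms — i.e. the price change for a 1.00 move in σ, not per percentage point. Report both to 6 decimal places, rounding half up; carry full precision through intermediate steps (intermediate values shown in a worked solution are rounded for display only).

σ√T = 0.4778·√0.675 = 0.392553
d₁ = (ln(S/K) + (r+σ²/2)T) / (σ√T) = (ln(34.21/34.67) + (0.0454+0.4778²/2)·0.675) / 0.392553 = (-0.013357 + 0.107694) / 0.392553 = 0.240317
d₂ = d₁ − σ√T = 0.240317 − 0.392553 = -0.152236
e^{−rT} = e^{−0.0454·0.675} = 0.969820
N(−d₁) = 0.405042,  N(−d₂) = 0.560500
Put price V = K·e^{−rT}·N(−d₂) − S·N(−d₁) = 18.846041 − 13.856497 = 4.989545
φ(d₁) = (1/√(2π))·e^{−d₁²/2} = 0.387587
ν = S·φ(d₁)·√T = 10.893672

price = 4.989545
ν = 10.893672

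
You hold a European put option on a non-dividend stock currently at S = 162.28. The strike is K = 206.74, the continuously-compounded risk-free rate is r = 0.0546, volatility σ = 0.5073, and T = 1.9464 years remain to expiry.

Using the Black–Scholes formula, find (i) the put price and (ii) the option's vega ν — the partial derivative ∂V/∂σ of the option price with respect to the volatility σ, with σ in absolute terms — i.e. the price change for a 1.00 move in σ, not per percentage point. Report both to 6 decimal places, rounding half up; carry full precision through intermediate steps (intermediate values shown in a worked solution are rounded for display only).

σ√T = 0.5073·√1.9464 = 0.707752
d₁ = (ln(S/K) + (r+σ²/2)T) / (σ√T) = (ln(162.28/206.74) + (0.0546+0.5073²/2)·1.9464) / 0.707752 = (-0.242139 + 0.356730) / 0.707752 = 0.161908
d₂ = d₁ − σ√T = 0.161908 − 0.707752 = -0.545843
e^{−rT} = e^{−0.0546·1.9464} = 0.899179
N(−d₁) = 0.435689,  N(−d₂) = 0.707413
Put price V = K·e^{−rT}·N(−d₂) − S·N(−d₁) = 131.505429 − 70.703611 = 60.801819
φ(d₁) = (1/√(2π))·e^{−d₁²/2} = 0.393747
ν = S·φ(d₁)·√T = 89.145360

price = 60.801819
ν = 89.145360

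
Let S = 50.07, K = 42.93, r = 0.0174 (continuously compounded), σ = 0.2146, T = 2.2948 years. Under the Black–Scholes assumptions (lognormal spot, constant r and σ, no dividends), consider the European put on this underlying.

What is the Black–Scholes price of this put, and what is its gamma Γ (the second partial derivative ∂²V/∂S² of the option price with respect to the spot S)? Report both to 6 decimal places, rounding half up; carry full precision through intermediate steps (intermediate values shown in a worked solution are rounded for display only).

price = 2.490159
Γ = 0.018381

σ√T = 0.2146·√2.2948 = 0.325089
d₁ = (ln(S/K) + (r+σ²/2)T) / (σ√T) = (ln(50.07/42.93) + (0.0174+0.2146²/2)·2.2948) / 0.325089 = (0.153851 + 0.092771) / 0.325089 = 0.758630
d₂ = d₁ − σ√T = 0.758630 − 0.325089 = 0.433541
e^{−rT} = e^{−0.0174·2.2948} = 0.960857
N(−d₁) = 0.224037,  N(−d₂) = 0.332311
Put price V = K·e^{−rT}·N(−d₂) − S·N(−d₁) = 13.707695 − 11.217537 = 2.490159
φ(d₁) = (1/√(2π))·e^{−d₁²/2} = 0.299184
Γ = φ(d₁) / (S·σ·√T) = 0.018381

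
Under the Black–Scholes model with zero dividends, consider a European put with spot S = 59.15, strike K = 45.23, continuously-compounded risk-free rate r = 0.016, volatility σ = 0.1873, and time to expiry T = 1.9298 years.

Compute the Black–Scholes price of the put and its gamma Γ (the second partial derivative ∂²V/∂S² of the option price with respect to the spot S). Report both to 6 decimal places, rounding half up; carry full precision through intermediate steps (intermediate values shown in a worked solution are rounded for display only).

price = 0.818557
Γ = 0.011426

σ√T = 0.1873·√1.9298 = 0.260192
d₁ = (ln(S/K) + (r+σ²/2)T) / (σ√T) = (ln(59.15/45.23) + (0.016+0.1873²/2)·1.9298) / 0.260192 = (0.268316 + 0.064727) / 0.260192 = 1.279988
d₂ = d₁ − σ√T = 1.279988 − 0.260192 = 1.019796
e^{−rT} = e^{−0.016·1.9298} = 0.969595
N(−d₁) = 0.100275,  N(−d₂) = 0.153913
Put price V = K·e^{−rT}·N(−d₂) − S·N(−d₁) = 6.749799 − 5.931243 = 0.818557
φ(d₁) = (1/√(2π))·e^{−d₁²/2} = 0.175850
Γ = φ(d₁) / (S·σ·√T) = 0.011426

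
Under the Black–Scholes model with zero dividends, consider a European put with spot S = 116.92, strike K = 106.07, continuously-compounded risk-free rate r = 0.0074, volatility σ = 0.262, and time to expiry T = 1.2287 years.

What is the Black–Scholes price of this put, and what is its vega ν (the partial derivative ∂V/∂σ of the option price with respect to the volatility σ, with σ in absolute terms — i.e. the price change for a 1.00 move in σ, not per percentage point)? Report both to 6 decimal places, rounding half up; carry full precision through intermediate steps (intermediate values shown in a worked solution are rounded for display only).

σ√T = 0.262·√1.2287 = 0.290418
d₁ = (ln(S/K) + (r+σ²/2)T) / (σ√T) = (ln(116.92/106.07) + (0.0074+0.262²/2)·1.2287) / 0.290418 = (0.097391 + 0.051264) / 0.290418 = 0.511863
d₂ = d₁ − σ√T = 0.511863 − 0.290418 = 0.221445
e^{−rT} = e^{−0.0074·1.2287} = 0.990949
N(−d₁) = 0.304373,  N(−d₂) = 0.412373
Put price V = K·e^{−rT}·N(−d₂) − S·N(−d₁) = 43.344513 − 35.587337 = 7.757175
φ(d₁) = (1/√(2π))·e^{−d₁²/2} = 0.349959
ν = S·φ(d₁)·√T = 45.355335

price = 7.757175
ν = 45.355335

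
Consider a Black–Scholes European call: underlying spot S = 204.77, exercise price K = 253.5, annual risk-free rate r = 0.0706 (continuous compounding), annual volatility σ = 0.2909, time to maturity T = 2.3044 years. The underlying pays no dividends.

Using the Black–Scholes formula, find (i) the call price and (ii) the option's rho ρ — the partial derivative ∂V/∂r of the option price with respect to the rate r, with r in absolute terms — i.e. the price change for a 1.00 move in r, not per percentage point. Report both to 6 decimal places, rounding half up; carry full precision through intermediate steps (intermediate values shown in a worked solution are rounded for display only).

price = 31.620084
ρ = 182.948711

σ√T = 0.2909·√2.3044 = 0.441593
d₁ = (ln(S/K) + (r+σ²/2)T) / (σ√T) = (ln(204.77/253.5) + (0.0706+0.2909²/2)·2.3044) / 0.441593 = (-0.213476 + 0.260193) / 0.441593 = 0.105791
d₂ = d₁ − σ√T = 0.105791 − 0.441593 = -0.335802
e^{−rT} = e^{−0.0706·2.3044} = 0.849854
N(d₁) = 0.542126,  N(d₂) = 0.368510
Call price V = S·N(d₁) − K·e^{−rT}·N(d₂) = 111.011123 − 79.391039 = 31.620084
ρ = K·T·e^{−rT}·N(d₂) = 182.948711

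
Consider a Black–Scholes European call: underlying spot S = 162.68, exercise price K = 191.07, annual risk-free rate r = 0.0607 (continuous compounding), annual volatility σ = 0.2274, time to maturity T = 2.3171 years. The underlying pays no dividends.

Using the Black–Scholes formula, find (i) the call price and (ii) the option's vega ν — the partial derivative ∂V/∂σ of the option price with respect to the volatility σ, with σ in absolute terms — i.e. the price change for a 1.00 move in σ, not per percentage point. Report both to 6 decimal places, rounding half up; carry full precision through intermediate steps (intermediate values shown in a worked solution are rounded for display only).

σ√T = 0.2274·√2.3171 = 0.346149
d₁ = (ln(S/K) + (r+σ²/2)T) / (σ√T) = (ln(162.68/191.07) + (0.0607+0.2274²/2)·2.3171) / 0.346149 = (-0.160855 + 0.200557) / 0.346149 = 0.114698
d₂ = d₁ − σ√T = 0.114698 − 0.346149 = -0.231450
e^{−rT} = e^{−0.0607·2.3171} = 0.868795
N(d₁) = 0.545658,  N(d₂) = 0.408482
Call price V = S·N(d₁) − K·e^{−rT}·N(d₂) = 88.767626 − 67.808362 = 20.959264
φ(d₁) = (1/√(2π))·e^{−d₁²/2} = 0.396327
ν = S·φ(d₁)·√T = 98.143127

price = 20.959264
ν = 98.143127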